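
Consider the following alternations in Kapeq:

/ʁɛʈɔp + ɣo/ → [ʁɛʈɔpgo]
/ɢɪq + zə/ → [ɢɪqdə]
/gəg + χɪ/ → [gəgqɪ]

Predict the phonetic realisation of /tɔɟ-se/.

The data show progressive manner assimilation: /ɣ/ → [g] after /p/; /z/ → [d] after /q/; /χ/ → [q] after /g/. In each pair only manner changes, matching the preceding consonant, while place and voice stay constant.
/s/ is a voiceless alveolar fricative. The preceding trigger /ɟ/ is a stop, so /s/ must become a stop as well.
The voiceless alveolar stop is [t], so /s/ → [t].

[tɔɟte]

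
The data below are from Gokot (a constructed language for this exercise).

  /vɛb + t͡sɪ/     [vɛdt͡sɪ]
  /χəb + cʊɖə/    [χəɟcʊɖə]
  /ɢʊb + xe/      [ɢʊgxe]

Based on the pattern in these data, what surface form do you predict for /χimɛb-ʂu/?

The data show regressive place assimilation: /b/ → [d] before /t͡s/; /b/ → [ɟ] before /c/; /b/ → [g] before /x/. In each pair only place changes, matching the following consonant, while manner and voice stay constant.
The rule targets /b/ (voiced bilabial stop), which sits before the trigger /ʂ/ (retroflex).
The voiced retroflex stop is [ɖ], so /b/ → [ɖ].

[χimɛɖʂu]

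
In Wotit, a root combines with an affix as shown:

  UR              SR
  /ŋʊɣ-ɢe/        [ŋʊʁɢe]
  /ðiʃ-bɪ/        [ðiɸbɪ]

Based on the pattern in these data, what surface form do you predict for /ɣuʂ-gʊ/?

[ɣuxgʊ]

The data show regressive place assimilation: /ɣ/ → [ʁ] before /ɢ/; /ʃ/ → [ɸ] before /b/. In each pair only place changes, matching the following consonant, while manner and voice stay constant.
The rule targets /ʂ/ (voiceless retroflex fricative), which sits before the trigger /g/ (velar).
Changing only its place to velar gives [x] — the voiceless velar fricative.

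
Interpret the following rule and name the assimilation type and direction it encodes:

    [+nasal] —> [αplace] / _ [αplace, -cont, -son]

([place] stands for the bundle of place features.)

regressive place assimilation

The rule copies the place features (abbreviated [place]) from the environment onto the target, so the assimilating feature is place.
Since the environment is written after the underscore, the trigger follows the target; the direction is regressive.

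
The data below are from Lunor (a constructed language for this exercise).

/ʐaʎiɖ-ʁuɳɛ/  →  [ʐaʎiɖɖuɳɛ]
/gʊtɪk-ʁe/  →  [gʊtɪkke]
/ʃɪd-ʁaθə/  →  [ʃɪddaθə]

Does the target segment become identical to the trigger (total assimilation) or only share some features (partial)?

total assimilation

The segment that alternates is /ʁ/, which surfaces as [ɖ] when adjacent to /ɖ/.
The output [ɖ] is identical to the trigger /ɖ/ — every feature (place, manner, voicing) has been copied — so this is total assimilation.
The other forms behave the same way: /ʁ/ → [k] after /k/; /ʁ/ → [d] after /d/ — in each case the output is a copy of the preceding consonant.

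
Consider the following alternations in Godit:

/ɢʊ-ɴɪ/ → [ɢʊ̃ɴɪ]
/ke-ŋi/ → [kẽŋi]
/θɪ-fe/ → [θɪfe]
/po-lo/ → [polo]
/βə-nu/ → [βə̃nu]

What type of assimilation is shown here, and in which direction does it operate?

The vowel /ʊ/ surfaces as nasalised [ʊ̃] next to the following nasal /ɴ/ — it has acquired the [+nasal] feature of its neighbour.
Likewise in the remaining data: /e/ → [ẽ] before /ŋ/; /ə/ → [ə̃] before /n/ — each time a vowel is nasalised next to a following nasal.
No change occurs in [θɪfe], [polo] because the vowel at the boundary is adjacent to an oral consonant, not a nasal (/ɪ/ next to /f/; /o/ next to /l/).
Because the conditioning nasal is to the right of the vowel that changes, the process is regressive (anticipatory).

regressive nasality assimilation (vowel nasalisation)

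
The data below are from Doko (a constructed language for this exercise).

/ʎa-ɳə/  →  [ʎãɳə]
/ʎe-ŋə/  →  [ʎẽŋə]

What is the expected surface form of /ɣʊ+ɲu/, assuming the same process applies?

The data show regressive nasality assimilation (vowel nasalisation): /a/ → [ã] before /ɳ/; /e/ → [ẽ] before /ŋ/ — a vowel is nasalised by an immediately following nasal consonant.
/ʊ/ sits next to the nasal /ɲ/ and is therefore nasalised to [ʊ̃].

[ɣʊ̃ɲu]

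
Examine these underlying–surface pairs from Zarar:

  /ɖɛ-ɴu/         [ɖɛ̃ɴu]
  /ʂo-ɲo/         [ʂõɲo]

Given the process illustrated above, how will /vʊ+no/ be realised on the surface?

[vʊ̃no]

The data show regressive nasality assimilation (vowel nasalisation): /ɛ/ → [ɛ̃] before /ɴ/; /o/ → [õ] before /ɲ/ — a vowel is nasalised by an immediately following nasal consonant.
/ʊ/ sits next to the nasal /n/ and is therefore nasalised to [ʊ̃].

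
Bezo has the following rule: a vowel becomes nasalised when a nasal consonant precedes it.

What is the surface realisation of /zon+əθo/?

/ə/ sits next to the nasal /n/ and is therefore nasalised to [ə̃].

[zonə̃θo]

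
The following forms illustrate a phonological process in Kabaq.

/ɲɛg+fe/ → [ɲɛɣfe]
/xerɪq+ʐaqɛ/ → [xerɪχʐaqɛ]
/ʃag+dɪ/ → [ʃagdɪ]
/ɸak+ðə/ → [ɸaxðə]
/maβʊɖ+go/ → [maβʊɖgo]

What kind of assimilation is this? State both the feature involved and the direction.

regressive manner assimilation

Underlying /g/ is realised as [ɣ] next to /f/; /f/ itself does not change.
/g/ is a stop while /f/ is a fricative; the output [ɣ] is a fricative, matching the trigger — so the feature that spreads is manner.
Place and voice are unchanged, so the assimilation is partial, not total.
The same holds elsewhere in the data: /q/ → [χ] before /ʐ/ (stop → fricative, matching a fricative); /k/ → [x] before /ð/ (stop → fricative, matching a fricative) — only manner changes, and always toward the following segment.
No alternation appears in [ʃagdɪ], [maβʊɖgo]: there the adjacent consonants already agree in manner (/g/ and /d/ are both stops; /ɖ/ and /g/ are both stops), so these forms are consistent with the same rule.
Since the segment that changes precedes the conditioning segment, the assimilation is regressive.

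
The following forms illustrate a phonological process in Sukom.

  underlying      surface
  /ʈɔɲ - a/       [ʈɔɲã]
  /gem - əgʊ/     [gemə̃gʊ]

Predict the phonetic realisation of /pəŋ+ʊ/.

[pəŋʊ̃]

The data show progressive nasality assimilation (vowel nasalisation): /a/ → [ã] after /ɲ/; /ə/ → [ə̃] after /m/ — a vowel is nasalised by an immediately preceding nasal consonant.
The vowel /ʊ/ is adjacent to the preceding nasal /ŋ/, so it acquires [+nasal] and surfaces as [ʊ̃].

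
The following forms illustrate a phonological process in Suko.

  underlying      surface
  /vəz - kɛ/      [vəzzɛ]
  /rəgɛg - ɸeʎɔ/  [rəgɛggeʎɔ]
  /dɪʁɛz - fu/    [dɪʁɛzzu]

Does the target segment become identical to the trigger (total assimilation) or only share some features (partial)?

Underlying /k/ is realised as [z] next to /z/; /z/ itself does not change.
The output [z] is identical to the trigger /z/ — every feature (place, manner, voicing) has been copied — so this is total assimilation.
The remaining alternations confirm this: /ɸ/ → [g] after /g/; /f/ → [z] after /z/ — in each case the output is a copy of the preceding consonant.

total assimilation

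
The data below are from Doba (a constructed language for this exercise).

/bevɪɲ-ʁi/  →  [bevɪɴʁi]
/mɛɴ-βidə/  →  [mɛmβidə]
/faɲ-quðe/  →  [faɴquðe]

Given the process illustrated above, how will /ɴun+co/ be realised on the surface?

The data show regressive place assimilation: /ɲ/ → [ɴ] before /ʁ/; /ɴ/ → [m] before /β/; /ɲ/ → [ɴ] before /q/. In each pair only place changes, matching the following consonant, while manner and voice stay constant.
/n/ is a voiced alveolar nasal. The following trigger /c/ is palatal, so /n/ must become palatal as well.
A voiced palatal nasal is [ɲ], so the surface segment is [ɲ].

[ɴuɲco]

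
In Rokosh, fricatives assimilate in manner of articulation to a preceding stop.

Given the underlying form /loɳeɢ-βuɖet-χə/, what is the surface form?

[loɳeɢbuɖetqə]

/β/ is a voiced bilabial fricative. The preceding trigger /ɢ/ is a stop, so /β/ must become a stop as well.
The voiced bilabial stop is [b], so /β/ → [b].
The same rule applies at the second boundary: /χ/ → [q] next to /t/.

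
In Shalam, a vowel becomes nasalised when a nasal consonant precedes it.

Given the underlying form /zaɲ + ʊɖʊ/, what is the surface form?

/ʊ/ sits next to the nasal /ɲ/ and is therefore nasalised to [ʊ̃].

[zaɲʊ̃ɖʊ]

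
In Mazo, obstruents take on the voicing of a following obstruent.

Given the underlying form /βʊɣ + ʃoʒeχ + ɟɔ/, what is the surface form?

The rule targets /ɣ/ (voiced velar fricative), which sits before the trigger /ʃ/ (voiceless).
A voiceless velar fricative is [x], so the surface segment is [x].
The same rule applies at the second boundary: /χ/ → [ʁ] next to /ɟ/.

[βʊxʃoʒeʁɟɔ]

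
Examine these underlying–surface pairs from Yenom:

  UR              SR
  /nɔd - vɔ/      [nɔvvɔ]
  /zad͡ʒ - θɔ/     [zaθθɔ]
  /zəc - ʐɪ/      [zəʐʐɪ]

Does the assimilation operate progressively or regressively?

regressive

The segment that alternates is /d/, which surfaces as [v] when adjacent to /v/.
The output [v] is identical to the trigger /v/ — every feature (place, manner, voicing) has been copied — so this is total assimilation.
The remaining alternations confirm this: /d͡ʒ/ → [θ] before /θ/; /c/ → [ʐ] before /ʐ/ — in each case the output is a copy of the following consonant.
The trigger is the following segment, so the direction is regressive (anticipatory).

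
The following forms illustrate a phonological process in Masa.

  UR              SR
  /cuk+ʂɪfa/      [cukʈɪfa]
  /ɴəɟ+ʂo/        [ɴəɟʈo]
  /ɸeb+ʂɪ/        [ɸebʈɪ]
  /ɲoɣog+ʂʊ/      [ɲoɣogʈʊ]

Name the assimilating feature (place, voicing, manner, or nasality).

manner

Comparing underlying and surface forms, /ʂ/ → [ʈ] is the alternation; the neighbouring /k/ is constant.
/ʂ/ is a fricative while /k/ is a stop; the output [ʈ] is a stop, matching the trigger — so the feature that spreads is manner.
Checking the remaining alternations: /ʂ/ → [ʈ] after /ɟ/ (fricative → stop, matching a stop); /ʂ/ → [ʈ] after /b/ (fricative → stop, matching a stop); /ʂ/ → [ʈ] after /g/ (fricative → stop, matching a stop) — only manner changes, and always toward the preceding segment.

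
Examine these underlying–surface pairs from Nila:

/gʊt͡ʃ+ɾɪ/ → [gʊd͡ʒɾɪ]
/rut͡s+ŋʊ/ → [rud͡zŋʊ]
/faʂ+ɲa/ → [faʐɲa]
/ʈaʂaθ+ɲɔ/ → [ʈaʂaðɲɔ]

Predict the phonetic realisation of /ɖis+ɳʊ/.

[ɖizɳʊ]

The data show regressive voicing assimilation: /t͡ʃ/ → [d͡ʒ] before /ɾ/; /t͡s/ → [d͡z] before /ŋ/; /ʂ/ → [ʐ] before /ɲ/; /θ/ → [ð] before /ɲ/. In each pair only voicing changes, matching the following consonant, while place and manner stay constant.
/s/ is a voiceless alveolar fricative. The following trigger /ɳ/ is voiced, so /s/ must become voiced as well.
A voiced alveolar fricative is [z], so the surface segment is [z].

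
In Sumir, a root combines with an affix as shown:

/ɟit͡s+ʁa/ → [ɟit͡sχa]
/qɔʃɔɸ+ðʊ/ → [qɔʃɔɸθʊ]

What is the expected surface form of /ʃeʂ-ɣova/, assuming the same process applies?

[ʃeʂxova]

The data show progressive voicing assimilation: /ʁ/ → [χ] after /t͡s/; /ð/ → [θ] after /ɸ/. In each pair only voicing changes, matching the preceding consonant, while place and manner stay constant.
The rule targets /ɣ/ (voiced velar fricative), which sits after the trigger /ʂ/ (voiceless).
A voiceless velar fricative is [x], so the surface segment is [x].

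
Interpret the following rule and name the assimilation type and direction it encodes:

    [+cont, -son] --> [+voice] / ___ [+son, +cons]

The structural change is [+voice], and the conditioning segment [+son, +cons] (a sonorant consonant) is itself voiced, so the target comes to share the voicing of its neighbour — voicing assimilation.
Since the environment is written after the underscore, the trigger follows the target; the direction is regressive.

regressive voicing assimilation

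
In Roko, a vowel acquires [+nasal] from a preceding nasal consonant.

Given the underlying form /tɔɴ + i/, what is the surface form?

[tɔɴĩ]

/i/ sits next to the nasal /ɴ/ and is therefore nasalised to [ĩ].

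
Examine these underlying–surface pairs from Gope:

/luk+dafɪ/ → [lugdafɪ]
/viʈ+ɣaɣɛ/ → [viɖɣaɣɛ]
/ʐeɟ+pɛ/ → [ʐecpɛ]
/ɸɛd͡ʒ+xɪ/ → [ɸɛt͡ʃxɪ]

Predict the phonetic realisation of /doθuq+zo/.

[doθuɢzo]

The data show regressive voicing assimilation: /k/ → [g] before /d/; /ʈ/ → [ɖ] before /ɣ/; /ɟ/ → [c] before /p/; /d͡ʒ/ → [t͡ʃ] before /x/. In each pair only voicing changes, matching the following consonant, while place and manner stay constant.
The rule targets /q/ (voiceless uvular stop), which sits before the trigger /z/ (voiced).
The voiced uvular stop is [ɢ], so /q/ → [ɢ].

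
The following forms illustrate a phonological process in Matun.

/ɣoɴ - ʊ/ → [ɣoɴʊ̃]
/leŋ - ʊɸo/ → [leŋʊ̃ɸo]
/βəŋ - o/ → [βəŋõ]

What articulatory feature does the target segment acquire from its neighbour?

nasality

The vowel /ʊ/ surfaces as nasalised [ʊ̃] next to the preceding nasal /ɴ/ — it has acquired the [+nasal] feature of its neighbour.
The other forms show the same pattern: /ʊ/ → [ʊ̃] after /ŋ/; /o/ → [õ] after /ŋ/ — each time a vowel is nasalised next to a preceding nasal.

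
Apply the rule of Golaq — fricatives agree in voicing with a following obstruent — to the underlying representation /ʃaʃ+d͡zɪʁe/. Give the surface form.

/ʃ/ is a voiceless postalveolar fricative. The following trigger /d͡z/ is voiced, so /ʃ/ must become voiced as well.
The voiced postalveolar fricative is [ʒ], so /ʃ/ → [ʒ].

[ʃaʒd͡zɪʁe]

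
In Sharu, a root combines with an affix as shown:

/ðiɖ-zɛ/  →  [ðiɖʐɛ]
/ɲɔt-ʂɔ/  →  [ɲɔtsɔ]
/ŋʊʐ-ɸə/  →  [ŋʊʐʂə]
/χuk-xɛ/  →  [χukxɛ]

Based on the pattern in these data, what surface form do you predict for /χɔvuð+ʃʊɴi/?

[χɔvuðθʊɴi]

The data show progressive place assimilation: /z/ → [ʐ] after /ɖ/; /ʂ/ → [s] after /t/; /ɸ/ → [ʂ] after /ʐ/. In each pair only place changes, matching the preceding consonant, while manner and voice stay constant.
Nothing changes in [χukxɛ]: there the adjacent consonants already agree in place (/x/ and /k/ are both velar), so this form is consistent with the same rule.
/ʃ/ is a voiceless postalveolar fricative. The preceding trigger /ð/ is dental, so /ʃ/ must become dental as well.
Changing only its place to dental gives [θ] — the voiceless dental fricative.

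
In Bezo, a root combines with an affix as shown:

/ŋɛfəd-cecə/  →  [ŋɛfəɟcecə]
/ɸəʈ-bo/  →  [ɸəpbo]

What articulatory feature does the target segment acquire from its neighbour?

place

Underlying /d/ is realised as [ɟ] next to /c/; /c/ itself does not change.
The change alveolar → palatal matches the place of the following /c/, identifying this as place assimilation.
Checking the remaining alternation: /ʈ/ → [p] before /b/ (retroflex → bilabial, matching bilabial) — only place changes, and always toward the following segment.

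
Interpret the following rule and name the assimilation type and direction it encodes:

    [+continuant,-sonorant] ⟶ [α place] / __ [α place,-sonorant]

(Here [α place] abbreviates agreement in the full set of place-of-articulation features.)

The shared variable α links the value of the place features (abbreviated [place]) on the target to the same value on the neighbouring segment, so place is the feature that assimilates.
The conditioning segment sits to the right of the focus bar, meaning the trigger follows the segment that changes — regressive assimilation.

regressive place assimilation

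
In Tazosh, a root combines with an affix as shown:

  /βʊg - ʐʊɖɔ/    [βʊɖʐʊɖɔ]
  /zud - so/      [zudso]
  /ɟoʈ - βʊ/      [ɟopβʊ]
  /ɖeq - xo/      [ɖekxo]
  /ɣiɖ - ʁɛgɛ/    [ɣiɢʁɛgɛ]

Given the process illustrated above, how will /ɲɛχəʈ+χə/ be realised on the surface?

[ɲɛχəqχə]

The data show regressive place assimilation: /g/ → [ɖ] before /ʐ/; /ʈ/ → [p] before /β/; /q/ → [k] before /x/; /ɖ/ → [ɢ] before /ʁ/. In each pair only place changes, matching the following consonant, while manner and voice stay constant.
No alternation appears in [zudso]: there the adjacent consonants already agree in place (/d/ and /s/ are both alveolar), so this form is consistent with the same rule.
The rule targets /ʈ/ (voiceless retroflex stop), which sits before the trigger /χ/ (uvular).
Changing only its place to uvular gives [q] — the voiceless uvular stop.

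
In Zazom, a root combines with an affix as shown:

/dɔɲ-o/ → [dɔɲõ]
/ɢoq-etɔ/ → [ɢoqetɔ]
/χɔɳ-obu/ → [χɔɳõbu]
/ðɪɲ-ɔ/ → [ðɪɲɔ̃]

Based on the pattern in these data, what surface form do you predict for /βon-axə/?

The data show progressive nasality assimilation (vowel nasalisation): /o/ → [õ] after /ɲ/; /o/ → [õ] after /ɳ/; /ɔ/ → [ɔ̃] after /ɲ/ — a vowel is nasalised by an immediately preceding nasal consonant.
No change occurs in [ɢoqetɔ] because the vowel at the boundary is adjacent to an oral consonant, not a nasal (/e/ next to /q/).
The vowel /a/ is adjacent to the preceding nasal /n/, so it acquires [+nasal] and surfaces as [ã].

[βonãxə]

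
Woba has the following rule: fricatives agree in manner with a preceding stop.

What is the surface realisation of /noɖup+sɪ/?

The rule targets /s/ (voiceless alveolar fricative), which sits after the trigger /p/ (stop).
The voiceless alveolar stop is [t], so /s/ → [t].

[noɖuptɪ]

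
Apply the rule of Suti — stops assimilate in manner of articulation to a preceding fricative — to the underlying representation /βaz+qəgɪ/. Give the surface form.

[βazχəgɪ]

The rule targets /q/ (voiceless uvular stop), which sits after the trigger /z/ (fricative).
Changing only its manner to fricative gives [χ] — the voiceless uvular fricative.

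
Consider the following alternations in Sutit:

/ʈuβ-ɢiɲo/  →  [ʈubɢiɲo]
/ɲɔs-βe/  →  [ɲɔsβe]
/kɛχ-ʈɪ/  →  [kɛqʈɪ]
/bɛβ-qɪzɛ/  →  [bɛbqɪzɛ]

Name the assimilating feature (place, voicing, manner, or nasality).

Comparing underlying and surface forms, /β/ → [b] is the alternation; the neighbouring /ɢ/ is constant.
/β/ is a fricative while /ɢ/ is a stop; the output [b] is a stop, matching the trigger — so the feature that spreads is manner.
The other alternating forms pattern the same way: /χ/ → [q] before /ʈ/ (fricative → stop, matching a stop); /β/ → [b] before /q/ (fricative → stop, matching a stop) — only manner changes, and always toward the following segment.
Nothing changes in [ɲɔsβe]: there the adjacent consonants already agree in manner (/s/ and /β/ are both fricatives), so this form is consistent with the same rule.

manner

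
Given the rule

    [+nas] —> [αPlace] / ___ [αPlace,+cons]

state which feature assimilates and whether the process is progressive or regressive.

regressive place assimilation

The rule copies the place features (abbreviated [Place]) from the environment onto the target, so the assimilating feature is place.
Since the environment is written after the underscore, the trigger follows the target; the direction is regressive.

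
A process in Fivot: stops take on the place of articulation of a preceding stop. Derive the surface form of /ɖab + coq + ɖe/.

[ɖabpoqɢe]

The rule targets /c/ (voiceless palatal stop), which sits after the trigger /b/ (bilabial).
A voiceless bilabial stop is [p], so the surface segment is [p].
The same rule applies at the second boundary: /ɖ/ → [ɢ] next to /q/.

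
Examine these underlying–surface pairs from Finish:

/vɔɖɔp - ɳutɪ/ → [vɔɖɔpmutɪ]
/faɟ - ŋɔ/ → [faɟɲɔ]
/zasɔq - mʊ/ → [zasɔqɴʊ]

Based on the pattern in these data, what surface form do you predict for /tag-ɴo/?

[tagŋo]

The data show progressive place assimilation: /ɳ/ → [m] after /p/; /ŋ/ → [ɲ] after /ɟ/; /m/ → [ɴ] after /q/. In each pair only place changes, matching the preceding consonant, while manner and voice stay constant.
The rule targets /ɴ/ (voiced uvular nasal), which sits after the trigger /g/ (velar).
Changing only its place to velar gives [ŋ] — the voiced velar nasal.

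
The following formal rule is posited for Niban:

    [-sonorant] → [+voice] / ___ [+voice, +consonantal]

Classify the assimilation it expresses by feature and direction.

regressive voicing assimilation

The structural change is [+voice], and the conditioning segment [+voice, +consonantal] (a voiced consonant) is itself voiced, so the target comes to share the voicing of its neighbour — voicing assimilation.
Since the environment is written after the underscore, the trigger follows the target; the direction is regressive.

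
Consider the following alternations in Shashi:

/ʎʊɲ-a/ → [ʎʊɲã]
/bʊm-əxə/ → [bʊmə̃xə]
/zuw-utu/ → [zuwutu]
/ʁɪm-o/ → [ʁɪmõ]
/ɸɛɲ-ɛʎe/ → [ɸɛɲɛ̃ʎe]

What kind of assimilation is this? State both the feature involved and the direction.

progressive nasality assimilation (vowel nasalisation)

The vowel /a/ surfaces as nasalised [ã] next to the preceding nasal /ɲ/ — it has acquired the [+nasal] feature of its neighbour.
Likewise in the remaining data: /ə/ → [ə̃] after /m/; /o/ → [õ] after /m/; /ɛ/ → [ɛ̃] after /ɲ/ — each time a vowel is nasalised next to a preceding nasal.
No change occurs in [zuwutu] because the vowel at the boundary is adjacent to an oral consonant, not a nasal (/u/ next to /w/).
Because the conditioning nasal is to the left of the vowel that changes, the process is progressive (perseverative).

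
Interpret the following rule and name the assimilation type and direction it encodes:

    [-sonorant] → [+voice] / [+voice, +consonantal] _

progressive voicing assimilation

The structural change is [+voice], and the conditioning segment [+voice, +consonantal] (a voiced consonant) is itself voiced, so the target comes to share the voicing of its neighbour — voicing assimilation.
The conditioning segment sits to the left of the focus bar, meaning the trigger precedes the segment that changes — progressive assimilation.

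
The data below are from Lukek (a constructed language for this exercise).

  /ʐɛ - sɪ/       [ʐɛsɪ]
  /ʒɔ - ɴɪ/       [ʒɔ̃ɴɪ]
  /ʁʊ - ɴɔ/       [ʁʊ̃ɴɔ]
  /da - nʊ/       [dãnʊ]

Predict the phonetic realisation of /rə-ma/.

[rə̃ma]

The data show regressive nasality assimilation (vowel nasalisation): /ɔ/ → [ɔ̃] before /ɴ/; /ʊ/ → [ʊ̃] before /ɴ/; /a/ → [ã] before /n/ — a vowel is nasalised by an immediately following nasal consonant.
No change occurs in [ʐɛsɪ] because the vowel at the boundary is adjacent to an oral consonant, not a nasal (/ɛ/ next to /s/).
The vowel /ə/ is adjacent to the following nasal /m/, so it acquires [+nasal] and surfaces as [ə̃].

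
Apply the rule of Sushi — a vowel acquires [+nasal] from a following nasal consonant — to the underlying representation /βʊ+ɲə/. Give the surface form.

/ʊ/ sits next to the nasal /ɲ/ and is therefore nasalised to [ʊ̃].

[βʊ̃ɲə]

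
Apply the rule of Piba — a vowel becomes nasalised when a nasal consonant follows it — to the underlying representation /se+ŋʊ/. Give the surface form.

/e/ sits next to the nasal /ŋ/ and is therefore nasalised to [ẽ].

[sẽŋʊ]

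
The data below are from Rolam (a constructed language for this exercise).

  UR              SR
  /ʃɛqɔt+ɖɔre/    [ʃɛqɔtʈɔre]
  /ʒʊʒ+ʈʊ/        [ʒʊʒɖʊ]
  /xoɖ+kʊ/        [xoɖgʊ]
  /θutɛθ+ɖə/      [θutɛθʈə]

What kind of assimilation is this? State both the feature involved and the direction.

progressive voicing assimilation

Comparing underlying and surface forms, /ɖ/ → [ʈ] is the alternation; the neighbouring /t/ is constant.
/ɖ/ is voiced while /t/ is voiceless; the output [ʈ] is voiceless, matching the trigger — so the feature that spreads is voicing.
Place and manner are unchanged, so the assimilation is partial, not total.
The other alternating forms pattern the same way: /ʈ/ → [ɖ] after /ʒ/ (voiceless → voiced, matching voiced); /k/ → [g] after /ɖ/ (voiceless → voiced, matching voiced); /ɖ/ → [ʈ] after /θ/ (voiced → voiceless, matching voiceless) — only voicing changes, and always toward the preceding segment.
Since the segment that changes follows the conditioning segment, the assimilation is progressive.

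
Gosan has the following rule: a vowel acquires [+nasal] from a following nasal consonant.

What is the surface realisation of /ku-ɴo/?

[kũɴo]

/u/ sits next to the nasal /ɴ/ and is therefore nasalised to [ũ].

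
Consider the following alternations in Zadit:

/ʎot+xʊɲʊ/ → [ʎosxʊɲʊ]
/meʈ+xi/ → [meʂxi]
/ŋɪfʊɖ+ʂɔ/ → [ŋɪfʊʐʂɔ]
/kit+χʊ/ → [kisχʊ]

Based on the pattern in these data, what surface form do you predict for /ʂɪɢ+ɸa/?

[ʂɪʁɸa]

The data show regressive manner assimilation: /t/ → [s] before /x/; /ʈ/ → [ʂ] before /x/; /ɖ/ → [ʐ] before /ʂ/; /t/ → [s] before /χ/. In each pair only manner changes, matching the following consonant, while place and voice stay constant.
The rule targets /ɢ/ (voiced uvular stop), which sits before the trigger /ɸ/ (fricative).
Changing only its manner to fricative gives [ʁ] — the voiced uvular fricative.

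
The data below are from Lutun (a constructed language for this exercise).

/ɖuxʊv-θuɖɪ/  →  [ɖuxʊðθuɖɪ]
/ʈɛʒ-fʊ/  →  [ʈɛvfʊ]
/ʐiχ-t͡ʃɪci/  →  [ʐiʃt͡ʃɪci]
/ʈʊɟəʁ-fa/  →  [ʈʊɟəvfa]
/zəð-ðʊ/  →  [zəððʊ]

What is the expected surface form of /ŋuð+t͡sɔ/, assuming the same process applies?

[ŋuzt͡sɔ]

The data show regressive place assimilation: /v/ → [ð] before /θ/; /ʒ/ → [v] before /f/; /χ/ → [ʃ] before /t͡ʃ/; /ʁ/ → [v] before /f/. In each pair only place changes, matching the following consonant, while manner and voice stay constant.
Nothing changes in [zəððʊ]: there the adjacent consonants already agree in place (/ð/ and /ð/ are both dental), so this form is consistent with the same rule.
The rule targets /ð/ (voiced dental fricative), which sits before the trigger /t͡s/ (alveolar).
Changing only its place to alveolar gives [z] — the voiced alveolar fricative.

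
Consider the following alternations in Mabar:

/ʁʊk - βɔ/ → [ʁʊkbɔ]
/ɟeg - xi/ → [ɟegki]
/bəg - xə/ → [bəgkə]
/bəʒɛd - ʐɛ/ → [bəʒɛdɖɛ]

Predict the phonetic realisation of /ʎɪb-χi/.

The data show progressive manner assimilation: /β/ → [b] after /k/; /x/ → [k] after /g/; /ʐ/ → [ɖ] after /d/. In each pair only manner changes, matching the preceding consonant, while place and voice stay constant.
The rule targets /χ/ (voiceless uvular fricative), which sits after the trigger /b/ (stop).
A voiceless uvular stop is [q], so the surface segment is [q].

[ʎɪbqi]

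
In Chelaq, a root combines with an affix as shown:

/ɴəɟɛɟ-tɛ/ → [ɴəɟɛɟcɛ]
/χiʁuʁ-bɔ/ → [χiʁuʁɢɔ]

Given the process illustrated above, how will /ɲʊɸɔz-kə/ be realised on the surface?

The data show progressive place assimilation: /t/ → [c] after /ɟ/; /b/ → [ɢ] after /ʁ/. In each pair only place changes, matching the preceding consonant, while manner and voice stay constant.
The rule targets /k/ (voiceless velar stop), which sits after the trigger /z/ (alveolar).
A voiceless alveolar stop is [t], so the surface segment is [t].

[ɲʊɸɔztə]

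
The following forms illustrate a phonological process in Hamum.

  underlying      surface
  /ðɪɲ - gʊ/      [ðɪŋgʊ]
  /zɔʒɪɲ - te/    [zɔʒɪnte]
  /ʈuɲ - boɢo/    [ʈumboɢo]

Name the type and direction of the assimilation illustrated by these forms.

Underlying /ɲ/ is realised as [ŋ] next to /g/; /g/ itself does not change.
/ɲ/ is palatal while /g/ is velar; the output [ŋ] is velar, matching the trigger — so the feature that spreads is place.
Manner and voice are unchanged, so the assimilation is partial, not total.
The other alternating forms pattern the same way: /ɲ/ → [n] before /t/ (palatal → alveolar, matching alveolar); /ɲ/ → [m] before /b/ (palatal → bilabial, matching bilabial) — only place changes, and always toward the following segment.
The trigger is the following segment, so the direction is regressive (anticipatory).

regressive place assimilation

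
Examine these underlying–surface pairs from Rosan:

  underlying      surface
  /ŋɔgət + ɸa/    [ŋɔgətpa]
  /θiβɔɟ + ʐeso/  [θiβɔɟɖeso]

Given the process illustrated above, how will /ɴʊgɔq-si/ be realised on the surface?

The data show progressive manner assimilation: /ɸ/ → [p] after /t/; /ʐ/ → [ɖ] after /ɟ/. In each pair only manner changes, matching the preceding consonant, while place and voice stay constant.
The rule targets /s/ (voiceless alveolar fricative), which sits after the trigger /q/ (stop).
The voiceless alveolar stop is [t], so /s/ → [t].

[ɴʊgɔqti]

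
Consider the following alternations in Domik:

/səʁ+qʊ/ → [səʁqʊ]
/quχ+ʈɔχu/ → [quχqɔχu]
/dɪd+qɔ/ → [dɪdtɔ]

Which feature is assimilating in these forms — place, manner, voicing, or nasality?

place

Comparing underlying and surface forms, /ʈ/ → [q] is the alternation; the neighbouring /χ/ is constant.
/ʈ/ is retroflex while /χ/ is uvular; the output [q] is uvular, matching the trigger — so the feature that spreads is place.
The same holds elsewhere in the data: /q/ → [t] after /d/ (uvular → alveolar, matching alveolar) — only place changes, and always toward the preceding segment.
No alternation appears in [səʁqʊ]: there the adjacent consonants already agree in place (/q/ and /ʁ/ are both uvular), so this form is consistent with the same rule.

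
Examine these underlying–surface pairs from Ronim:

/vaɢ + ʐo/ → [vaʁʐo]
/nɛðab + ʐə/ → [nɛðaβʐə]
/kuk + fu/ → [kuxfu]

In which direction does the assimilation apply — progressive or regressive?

The segment that alternates is /ɢ/, which surfaces as [ʁ] when adjacent to /ʐ/.
/ɢ/ is a stop while /ʐ/ is a fricative; the output [ʁ] is a fricative, matching the trigger — so the feature that spreads is manner.
The other alternating forms pattern the same way: /b/ → [β] before /ʐ/ (stop → fricative, matching a fricative); /k/ → [x] before /f/ (stop → fricative, matching a fricative) — only manner changes, and always toward the following segment.
The trigger is the following segment, so the direction is regressive (anticipatory).

regressive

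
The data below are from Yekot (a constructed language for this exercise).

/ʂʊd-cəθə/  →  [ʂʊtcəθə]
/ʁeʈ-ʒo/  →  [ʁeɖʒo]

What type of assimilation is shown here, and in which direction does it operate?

The segment that alternates is /d/, which surfaces as [t] when adjacent to /c/.
/d/ is voiced while /c/ is voiceless; the output [t] is voiceless, matching the trigger — so the feature that spreads is voicing.
Place and manner are unchanged, so the assimilation is partial, not total.
The same holds elsewhere in the data: /ʈ/ → [ɖ] before /ʒ/ (voiceless → voiced, matching voiced) — only voicing changes, and always toward the following segment.
The trigger is the following segment, so the direction is regressive (anticipatory).

regressive voicing assimilation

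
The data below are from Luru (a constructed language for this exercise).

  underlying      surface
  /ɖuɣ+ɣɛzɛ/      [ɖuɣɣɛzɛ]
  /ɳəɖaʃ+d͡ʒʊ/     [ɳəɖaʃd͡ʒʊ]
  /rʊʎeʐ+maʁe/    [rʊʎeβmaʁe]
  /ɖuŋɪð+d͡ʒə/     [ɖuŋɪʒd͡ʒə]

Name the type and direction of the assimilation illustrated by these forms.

regressive place assimilation

Comparing underlying and surface forms, /ʐ/ → [β] is the alternation; the neighbouring /m/ is constant.
The change retroflex → bilabial matches the place of the following /m/, identifying this as place assimilation.
Manner and voice are unchanged, so the assimilation is partial, not total.
The same holds elsewhere in the data: /ð/ → [ʒ] before /d͡ʒ/ (dental → postalveolar, matching postalveolar) — only place changes, and always toward the following segment.
No alternation appears in [ɖuɣɣɛzɛ], [ɳəɖaʃd͡ʒʊ]: there the adjacent consonants already agree in place (/ɣ/ and /ɣ/ are both velar; /ʃ/ and /d͡ʒ/ are both postalveolar), so these forms are consistent with the same rule.
The trigger is the following segment, so the direction is regressive (anticipatory).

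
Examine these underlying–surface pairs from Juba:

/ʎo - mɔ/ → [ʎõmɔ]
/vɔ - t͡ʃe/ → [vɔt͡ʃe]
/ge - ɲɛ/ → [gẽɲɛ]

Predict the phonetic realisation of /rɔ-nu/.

The data show regressive nasality assimilation (vowel nasalisation): /o/ → [õ] before /m/; /e/ → [ẽ] before /ɲ/ — a vowel is nasalised by an immediately following nasal consonant.
No change occurs in [vɔt͡ʃe] because the vowel at the boundary is adjacent to an oral consonant, not a nasal (/ɔ/ next to /t͡ʃ/).
/ɔ/ sits next to the nasal /n/ and is therefore nasalised to [ɔ̃].

[rɔ̃nu]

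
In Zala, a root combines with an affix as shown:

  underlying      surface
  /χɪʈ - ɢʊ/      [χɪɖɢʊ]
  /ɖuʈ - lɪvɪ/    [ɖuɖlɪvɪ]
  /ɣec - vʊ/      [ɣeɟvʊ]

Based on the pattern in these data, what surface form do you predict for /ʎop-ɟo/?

The data show regressive voicing assimilation: /ʈ/ → [ɖ] before /ɢ/; /ʈ/ → [ɖ] before /l/; /c/ → [ɟ] before /v/. In each pair only voicing changes, matching the following consonant, while place and manner stay constant.
The rule targets /p/ (voiceless bilabial stop), which sits before the trigger /ɟ/ (voiced).
A voiced bilabial stop is [b], so the surface segment is [b].

[ʎobɟo]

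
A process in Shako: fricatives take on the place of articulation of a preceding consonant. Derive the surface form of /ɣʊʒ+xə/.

[ɣʊʒʃə]

The rule targets /x/ (voiceless velar fricative), which sits after the trigger /ʒ/ (postalveolar).
A voiceless postalveolar fricative is [ʃ], so the surface segment is [ʃ].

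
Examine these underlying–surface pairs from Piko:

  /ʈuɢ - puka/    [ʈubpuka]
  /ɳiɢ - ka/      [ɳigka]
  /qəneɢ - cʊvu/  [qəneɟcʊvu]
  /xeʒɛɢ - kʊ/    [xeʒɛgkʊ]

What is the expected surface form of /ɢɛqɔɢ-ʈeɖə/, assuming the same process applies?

[ɢɛqɔɖʈeɖə]

The data show regressive place assimilation: /ɢ/ → [b] before /p/; /ɢ/ → [g] before /k/; /ɢ/ → [ɟ] before /c/. In each pair only place changes, matching the following consonant, while manner and voice stay constant.
The rule targets /ɢ/ (voiced uvular stop), which sits before the trigger /ʈ/ (retroflex).
Changing only its place to retroflex gives [ɖ] — the voiced retroflex stop.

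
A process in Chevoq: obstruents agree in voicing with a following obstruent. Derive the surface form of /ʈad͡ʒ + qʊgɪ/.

/d͡ʒ/ is a voiced postalveolar affricate. The following trigger /q/ is voiceless, so /d͡ʒ/ must become voiceless as well.
A voiceless postalveolar affricate is [t͡ʃ], so the surface segment is [t͡ʃ].

[ʈat͡ʃqʊgɪ]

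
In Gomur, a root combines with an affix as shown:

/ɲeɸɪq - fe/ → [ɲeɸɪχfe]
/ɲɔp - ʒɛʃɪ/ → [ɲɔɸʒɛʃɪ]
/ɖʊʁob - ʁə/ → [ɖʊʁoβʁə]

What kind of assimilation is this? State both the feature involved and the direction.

regressive manner assimilation

Comparing underlying and surface forms, /q/ → [χ] is the alternation; the neighbouring /f/ is constant.
/q/ is a stop while /f/ is a fricative; the output [χ] is a fricative, matching the trigger — so the feature that spreads is manner.
Place and voice are unchanged, so the assimilation is partial, not total.
The other alternating forms pattern the same way: /p/ → [ɸ] before /ʒ/ (stop → fricative, matching a fricative); /b/ → [β] before /ʁ/ (stop → fricative, matching a fricative) — only manner changes, and always toward the following segment.
Since the segment that changes precedes the conditioning segment, the assimilation is regressive.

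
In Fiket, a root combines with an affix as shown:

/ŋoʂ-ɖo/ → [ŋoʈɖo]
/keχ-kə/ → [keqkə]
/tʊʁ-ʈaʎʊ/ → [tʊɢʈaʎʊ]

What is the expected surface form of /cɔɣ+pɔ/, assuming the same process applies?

The data show regressive manner assimilation: /ʂ/ → [ʈ] before /ɖ/; /χ/ → [q] before /k/; /ʁ/ → [ɢ] before /ʈ/. In each pair only manner changes, matching the following consonant, while place and voice stay constant.
/ɣ/ is a voiced velar fricative. The following trigger /p/ is a stop, so /ɣ/ must become a stop as well.
The voiced velar stop is [g], so /ɣ/ → [g].

[cɔgpɔ]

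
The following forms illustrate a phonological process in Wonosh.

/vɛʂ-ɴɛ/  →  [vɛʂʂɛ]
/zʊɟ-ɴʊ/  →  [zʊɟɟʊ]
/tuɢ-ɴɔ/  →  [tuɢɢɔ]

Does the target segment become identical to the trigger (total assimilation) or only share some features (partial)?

The segment that alternates is /ɴ/, which surfaces as [ʂ] when adjacent to /ʂ/.
The output [ʂ] is identical to the trigger /ʂ/ — every feature (place, manner, voicing) has been copied — so this is total assimilation.
The remaining alternations confirm this: /ɴ/ → [ɟ] after /ɟ/; /ɴ/ → [ɢ] after /ɢ/ — in each case the output is a copy of the preceding consonant.

total assimilation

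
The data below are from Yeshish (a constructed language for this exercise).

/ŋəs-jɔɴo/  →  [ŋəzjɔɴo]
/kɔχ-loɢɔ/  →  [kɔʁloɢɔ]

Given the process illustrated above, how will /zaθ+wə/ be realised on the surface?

The data show regressive voicing assimilation: /s/ → [z] before /j/; /χ/ → [ʁ] before /l/. In each pair only voicing changes, matching the following consonant, while place and manner stay constant.
The rule targets /θ/ (voiceless dental fricative), which sits before the trigger /w/ (voiced).
A voiced dental fricative is [ð], so the surface segment is [ð].

[zaðwə]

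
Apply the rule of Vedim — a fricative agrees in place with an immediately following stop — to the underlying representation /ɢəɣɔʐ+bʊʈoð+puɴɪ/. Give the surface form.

/ʐ/ is a voiced retroflex fricative. The following trigger /b/ is bilabial, so /ʐ/ must become bilabial as well.
Changing only its place to bilabial gives [β] — the voiced bilabial fricative.
At the second juncture, /ð/ likewise becomes [β] adjacent to /p/.

[ɢəɣɔβbʊʈoβpuɴɪ]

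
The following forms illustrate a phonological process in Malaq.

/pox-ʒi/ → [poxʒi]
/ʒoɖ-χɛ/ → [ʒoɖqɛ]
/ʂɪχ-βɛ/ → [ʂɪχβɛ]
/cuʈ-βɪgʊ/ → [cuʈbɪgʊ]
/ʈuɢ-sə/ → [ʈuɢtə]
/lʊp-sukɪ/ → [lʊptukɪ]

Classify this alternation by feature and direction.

The segment that alternates is /χ/, which surfaces as [q] when adjacent to /ɖ/.
/χ/ is a fricative while /ɖ/ is a stop; the output [q] is a stop, matching the trigger — so the feature that spreads is manner.
Place and voice are unchanged, so the assimilation is partial, not total.
The other alternating forms pattern the same way: /β/ → [b] after /ʈ/ (fricative → stop, matching a stop); /s/ → [t] after /ɢ/ (fricative → stop, matching a stop); /s/ → [t] after /p/ (fricative → stop, matching a stop) — only manner changes, and always toward the preceding segment.
No alternation appears in [poxʒi], [ʂɪχβɛ]: there the adjacent consonants already agree in manner (/ʒ/ and /x/ are both fricatives; /β/ and /χ/ are both fricatives), so these forms are consistent with the same rule.
Since the segment that changes follows the conditioning segment, the assimilation is progressive.

progressive manner assimilation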